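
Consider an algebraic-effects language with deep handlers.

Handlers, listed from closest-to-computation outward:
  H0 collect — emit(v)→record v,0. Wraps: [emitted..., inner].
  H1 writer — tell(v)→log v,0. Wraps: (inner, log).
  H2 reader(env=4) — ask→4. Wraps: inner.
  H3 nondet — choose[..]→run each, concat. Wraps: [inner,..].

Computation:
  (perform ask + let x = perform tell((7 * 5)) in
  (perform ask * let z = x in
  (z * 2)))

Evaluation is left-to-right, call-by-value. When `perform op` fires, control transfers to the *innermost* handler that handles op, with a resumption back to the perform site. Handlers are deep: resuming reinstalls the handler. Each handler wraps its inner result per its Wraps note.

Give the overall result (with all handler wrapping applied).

Answer: [([4], (35))]

Evaluation trace:
ask @ H2 ⇒ 4
tell(35) @ H1 ⇒ log+=35
ask @ H2 ⇒ 4
H0 returns [4]
H1 returns ([4], (35))
H2 returns ([4], (35))
H3 returns [([4], (35))]
= [([4], (35))]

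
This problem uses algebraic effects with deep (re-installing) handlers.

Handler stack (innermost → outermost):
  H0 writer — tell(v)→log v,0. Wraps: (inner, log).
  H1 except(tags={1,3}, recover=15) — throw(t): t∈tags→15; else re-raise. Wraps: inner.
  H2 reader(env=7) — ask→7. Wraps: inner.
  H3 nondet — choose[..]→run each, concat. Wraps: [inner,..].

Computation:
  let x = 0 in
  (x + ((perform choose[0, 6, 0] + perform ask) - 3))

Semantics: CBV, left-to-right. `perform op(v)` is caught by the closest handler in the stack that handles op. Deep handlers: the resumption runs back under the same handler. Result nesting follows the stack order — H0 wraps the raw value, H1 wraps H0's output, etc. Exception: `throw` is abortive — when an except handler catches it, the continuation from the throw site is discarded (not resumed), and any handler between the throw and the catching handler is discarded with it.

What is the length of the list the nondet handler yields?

Working:
choose[0, 6, 0] @ H3
  branch[0] choose=0:
    ask @ H2 ⇒ 7
    H0 returns (4, ())
    H1 returns (4, ())
    H2 returns (4, ())
    H3 returns [(4, ())]
  branch[1] choose=6:
    ask @ H2 ⇒ 7
    H0 returns (10, ())
    H1 returns (10, ())
    H2 returns (10, ())
    H3 returns [(10, ())]
  branch[2] choose=0:
    ask @ H2 ⇒ 7
    H0 returns (4, ())
    H1 returns (4, ())
    H2 returns (4, ())
    H3 returns [(4, ())]
= [(4, ()), (10, ()), (4, ())]

Answer: 3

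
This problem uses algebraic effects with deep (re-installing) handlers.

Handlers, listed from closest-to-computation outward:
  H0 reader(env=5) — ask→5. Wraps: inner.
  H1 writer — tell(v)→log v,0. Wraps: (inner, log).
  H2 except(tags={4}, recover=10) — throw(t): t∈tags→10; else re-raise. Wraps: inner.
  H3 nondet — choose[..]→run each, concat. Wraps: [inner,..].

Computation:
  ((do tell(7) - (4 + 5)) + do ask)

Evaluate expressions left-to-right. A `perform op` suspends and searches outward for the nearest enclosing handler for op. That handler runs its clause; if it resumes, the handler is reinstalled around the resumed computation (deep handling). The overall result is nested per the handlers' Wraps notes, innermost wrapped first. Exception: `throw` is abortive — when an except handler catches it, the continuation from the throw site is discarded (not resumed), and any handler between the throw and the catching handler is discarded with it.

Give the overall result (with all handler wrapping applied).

Step-by-step:
tell(7) @ H1 ⇒ log+=7
ask @ H0 ⇒ 5
H0 returns -4
H1 returns (-4, (7))
H2 returns (-4, (7))
H3 returns [(-4, (7))]
= [(-4, (7))]

Answer: [(-4, (7))]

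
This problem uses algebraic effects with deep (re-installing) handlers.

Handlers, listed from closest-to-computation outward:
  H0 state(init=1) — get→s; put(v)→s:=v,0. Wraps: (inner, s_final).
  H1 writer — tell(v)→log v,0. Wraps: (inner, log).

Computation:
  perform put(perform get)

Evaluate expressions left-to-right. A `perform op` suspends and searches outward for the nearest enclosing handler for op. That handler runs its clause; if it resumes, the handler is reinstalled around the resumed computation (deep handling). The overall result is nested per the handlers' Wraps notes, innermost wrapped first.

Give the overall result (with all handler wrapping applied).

Step-by-step:
get @ H0 ⇒ 1
put(1) @ H0 ⇒ s:=1
H0 returns (0, 1)
H1 returns ((0, 1), ())
= ((0, 1), ())

Answer: ((0, 1), ())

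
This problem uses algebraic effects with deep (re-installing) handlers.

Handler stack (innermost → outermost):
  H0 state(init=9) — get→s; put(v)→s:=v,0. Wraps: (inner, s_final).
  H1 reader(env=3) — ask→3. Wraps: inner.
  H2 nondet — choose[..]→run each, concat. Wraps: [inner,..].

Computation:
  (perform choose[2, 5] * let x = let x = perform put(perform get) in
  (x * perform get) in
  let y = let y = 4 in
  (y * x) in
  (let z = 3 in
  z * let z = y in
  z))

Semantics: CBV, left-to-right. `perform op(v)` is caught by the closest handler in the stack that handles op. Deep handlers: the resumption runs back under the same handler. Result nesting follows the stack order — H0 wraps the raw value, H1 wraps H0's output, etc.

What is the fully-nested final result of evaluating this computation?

Working:
choose[2, 5] @ H2
  branch[0] choose=2:
    get @ H0 ⇒ 9
    put(9) @ H0 ⇒ s:=9
    get @ H0 ⇒ 9
    H0 returns (0, 9)
    H1 returns (0, 9)
    H2 returns [(0, 9)]
  branch[1] choose=5:
    get @ H0 ⇒ 9
    put(9) @ H0 ⇒ s:=9
    get @ H0 ⇒ 9
    H0 returns (0, 9)
    H1 returns (0, 9)
    H2 returns [(0, 9)]
= [(0, 9), (0, 9)]

Answer: [(0, 9), (0, 9)]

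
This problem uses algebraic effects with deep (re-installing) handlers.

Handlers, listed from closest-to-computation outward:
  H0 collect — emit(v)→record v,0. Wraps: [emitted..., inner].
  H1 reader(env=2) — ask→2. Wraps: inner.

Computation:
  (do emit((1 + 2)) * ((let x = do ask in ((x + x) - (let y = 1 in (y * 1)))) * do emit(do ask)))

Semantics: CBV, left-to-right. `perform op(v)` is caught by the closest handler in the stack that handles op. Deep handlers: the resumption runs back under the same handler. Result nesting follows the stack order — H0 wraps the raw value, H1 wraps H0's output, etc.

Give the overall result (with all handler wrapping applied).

Evaluation trace:
emit(3) @ H0 ⇒ out+=3
ask @ H1 ⇒ 2
ask @ H1 ⇒ 2
emit(2) @ H0 ⇒ out+=2
H0 returns [3, 2, 0]
H1 returns [3, 2, 0]
= [3, 2, 0]

Answer: [3, 2, 0]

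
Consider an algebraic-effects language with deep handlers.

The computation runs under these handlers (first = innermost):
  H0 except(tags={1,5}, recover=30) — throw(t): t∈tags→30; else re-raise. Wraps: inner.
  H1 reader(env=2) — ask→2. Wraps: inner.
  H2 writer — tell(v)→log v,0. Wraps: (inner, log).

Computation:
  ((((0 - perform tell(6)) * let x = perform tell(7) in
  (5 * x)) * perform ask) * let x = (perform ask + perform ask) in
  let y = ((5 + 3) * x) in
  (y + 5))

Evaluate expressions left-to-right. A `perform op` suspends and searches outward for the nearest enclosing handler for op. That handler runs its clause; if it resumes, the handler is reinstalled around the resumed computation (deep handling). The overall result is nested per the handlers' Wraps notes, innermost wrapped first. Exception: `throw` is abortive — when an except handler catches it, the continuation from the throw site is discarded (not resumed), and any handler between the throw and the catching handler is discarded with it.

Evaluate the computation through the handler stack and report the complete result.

Answer: (0, (6, 7))

Working:
tell(6) @ H2 ⇒ log+=6
tell(7) @ H2 ⇒ log+=7
ask @ H1 ⇒ 2
ask @ H1 ⇒ 2
ask @ H1 ⇒ 2
H0 returns 0
H1 returns 0
H2 returns (0, (6, 7))
= (0, (6, 7))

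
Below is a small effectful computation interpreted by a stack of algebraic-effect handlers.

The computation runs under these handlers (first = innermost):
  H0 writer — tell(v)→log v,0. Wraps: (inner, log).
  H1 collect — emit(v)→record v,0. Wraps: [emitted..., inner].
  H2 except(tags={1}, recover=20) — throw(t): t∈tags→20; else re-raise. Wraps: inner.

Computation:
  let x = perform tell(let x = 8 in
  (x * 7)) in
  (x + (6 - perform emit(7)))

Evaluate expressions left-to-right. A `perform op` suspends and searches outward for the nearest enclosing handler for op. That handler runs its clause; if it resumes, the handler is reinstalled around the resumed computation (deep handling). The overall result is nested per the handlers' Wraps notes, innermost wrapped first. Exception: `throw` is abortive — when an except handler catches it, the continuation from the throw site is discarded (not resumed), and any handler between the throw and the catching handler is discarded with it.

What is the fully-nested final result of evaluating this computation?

Step-by-step:
tell(56) @ H0 ⇒ log+=56
emit(7) @ H1 ⇒ out+=7
H0 returns (6, (56))
H1 returns [7, (6, (56))]
H2 returns [7, (6, (56))]
= [7, (6, (56))]

Answer: [7, (6, (56))]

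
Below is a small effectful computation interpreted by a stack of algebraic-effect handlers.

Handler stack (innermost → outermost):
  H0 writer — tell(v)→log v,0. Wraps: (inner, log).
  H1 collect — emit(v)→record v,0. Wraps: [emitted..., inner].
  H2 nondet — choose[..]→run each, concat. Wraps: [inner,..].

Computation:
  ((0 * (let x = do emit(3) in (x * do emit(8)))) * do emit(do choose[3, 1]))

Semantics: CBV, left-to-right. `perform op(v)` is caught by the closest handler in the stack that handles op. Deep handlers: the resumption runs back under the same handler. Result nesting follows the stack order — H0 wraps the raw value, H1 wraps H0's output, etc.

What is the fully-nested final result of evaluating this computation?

Answer: [[3, 8, 3, (0, ())], [3, 8, 1, (0, ())]]

Working:
emit(3) @ H1 ⇒ out+=3
emit(8) @ H1 ⇒ out+=8
choose[3, 1] @ H2
  branch[0] choose=3:
    emit(3) @ H1 ⇒ out+=3
    H0 returns (0, ())
    H1 returns [3, 8, 3, (0, ())]
    H2 returns [[3, 8, 3, (0, ())]]
  branch[1] choose=1:
    emit(1) @ H1 ⇒ out+=1
    H0 returns (0, ())
    H1 returns [3, 8, 1, (0, ())]
    H2 returns [[3, 8, 1, (0, ())]]
= [[3, 8, 3, (0, ())], [3, 8, 1, (0, ())]]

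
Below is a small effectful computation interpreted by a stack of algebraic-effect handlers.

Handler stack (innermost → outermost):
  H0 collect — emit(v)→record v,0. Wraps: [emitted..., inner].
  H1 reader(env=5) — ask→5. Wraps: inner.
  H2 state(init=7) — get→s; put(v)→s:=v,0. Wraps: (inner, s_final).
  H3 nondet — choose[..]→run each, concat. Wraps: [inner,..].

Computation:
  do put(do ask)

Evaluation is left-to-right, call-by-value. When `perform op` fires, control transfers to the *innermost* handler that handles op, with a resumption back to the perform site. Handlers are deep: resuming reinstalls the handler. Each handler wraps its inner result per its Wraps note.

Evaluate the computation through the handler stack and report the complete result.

Answer: [([0], 5)]

Evaluation trace:
ask @ H1 ⇒ 5
put(5) @ H2 ⇒ s:=5
H0 returns [0]
H1 returns [0]
H2 returns ([0], 5)
H3 returns [([0], 5)]
= [([0], 5)]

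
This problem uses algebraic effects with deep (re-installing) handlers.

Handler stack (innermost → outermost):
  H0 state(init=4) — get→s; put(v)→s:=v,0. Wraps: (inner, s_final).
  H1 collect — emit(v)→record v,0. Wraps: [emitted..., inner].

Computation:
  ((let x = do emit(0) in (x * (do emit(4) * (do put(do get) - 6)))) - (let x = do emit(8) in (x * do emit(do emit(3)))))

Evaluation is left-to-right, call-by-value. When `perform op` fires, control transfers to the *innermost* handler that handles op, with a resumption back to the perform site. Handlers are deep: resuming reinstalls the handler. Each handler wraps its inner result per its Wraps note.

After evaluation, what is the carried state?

Answer: 4

Evaluation trace:
emit(0) @ H1 ⇒ out+=0
emit(4) @ H1 ⇒ out+=4
get @ H0 ⇒ 4
put(4) @ H0 ⇒ s:=4
emit(8) @ H1 ⇒ out+=8
emit(3) @ H1 ⇒ out+=3
emit(0) @ H1 ⇒ out+=0
H0 returns (0, 4)
H1 returns [0, 4, 8, 3, 0, (0, 4)]
= [0, 4, 8, 3, 0, (0, 4)]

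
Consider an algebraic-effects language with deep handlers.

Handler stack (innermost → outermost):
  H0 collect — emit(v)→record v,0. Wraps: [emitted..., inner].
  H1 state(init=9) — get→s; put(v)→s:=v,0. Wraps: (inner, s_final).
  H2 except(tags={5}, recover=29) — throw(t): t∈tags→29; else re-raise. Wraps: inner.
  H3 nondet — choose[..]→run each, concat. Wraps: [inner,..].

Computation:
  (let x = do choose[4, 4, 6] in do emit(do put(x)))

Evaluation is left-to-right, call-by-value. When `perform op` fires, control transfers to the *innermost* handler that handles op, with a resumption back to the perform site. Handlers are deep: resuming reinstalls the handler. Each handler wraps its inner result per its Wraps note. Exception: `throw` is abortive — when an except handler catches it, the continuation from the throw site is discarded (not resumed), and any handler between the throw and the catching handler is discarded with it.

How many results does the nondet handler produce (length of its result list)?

Evaluation trace:
choose[4, 4, 6] @ H3
  branch[0] choose=4:
    put(4) @ H1 ⇒ s:=4
    emit(0) @ H0 ⇒ out+=0
    H0 returns [0, 0]
    H1 returns ([0, 0], 4)
    H2 returns ([0, 0], 4)
    H3 returns [([0, 0], 4)]
  branch[1] choose=4:
    put(4) @ H1 ⇒ s:=4
    emit(0) @ H0 ⇒ out+=0
    H0 returns [0, 0]
    H1 returns ([0, 0], 4)
    H2 returns ([0, 0], 4)
    H3 returns [([0, 0], 4)]
  branch[2] choose=6:
    put(6) @ H1 ⇒ s:=6
    emit(0) @ H0 ⇒ out+=0
    H0 returns [0, 0]
    H1 returns ([0, 0], 6)
    H2 returns ([0, 0], 6)
    H3 returns [([0, 0], 6)]
= [([0, 0], 4), ([0, 0], 4), ([0, 0], 6)]

Answer: 3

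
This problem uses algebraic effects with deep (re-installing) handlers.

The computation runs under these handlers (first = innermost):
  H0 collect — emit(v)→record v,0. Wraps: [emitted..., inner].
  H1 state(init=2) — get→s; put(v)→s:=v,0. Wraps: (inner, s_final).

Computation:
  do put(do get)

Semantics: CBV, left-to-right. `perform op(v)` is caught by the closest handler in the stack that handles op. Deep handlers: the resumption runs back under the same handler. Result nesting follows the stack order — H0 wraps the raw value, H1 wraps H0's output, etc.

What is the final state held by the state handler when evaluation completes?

Answer: 2

Working:
get @ H1 ⇒ 2
put(2) @ H1 ⇒ s:=2
H0 returns [0]
H1 returns ([0], 2)
= ([0], 2)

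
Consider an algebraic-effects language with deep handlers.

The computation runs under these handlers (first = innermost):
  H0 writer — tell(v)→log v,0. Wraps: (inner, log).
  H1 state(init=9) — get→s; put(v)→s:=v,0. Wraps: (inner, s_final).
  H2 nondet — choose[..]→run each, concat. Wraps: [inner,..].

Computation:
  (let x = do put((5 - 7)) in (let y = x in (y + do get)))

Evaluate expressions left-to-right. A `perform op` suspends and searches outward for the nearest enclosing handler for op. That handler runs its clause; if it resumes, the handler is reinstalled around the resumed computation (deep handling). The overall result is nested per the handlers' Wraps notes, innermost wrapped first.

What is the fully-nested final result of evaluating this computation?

Answer: [((-2, ()), -2)]

Evaluation trace:
put(-2) @ H1 ⇒ s:=-2
get @ H1 ⇒ -2
H0 returns (-2, ())
H1 returns ((-2, ()), -2)
H2 returns [((-2, ()), -2)]
= [((-2, ()), -2)]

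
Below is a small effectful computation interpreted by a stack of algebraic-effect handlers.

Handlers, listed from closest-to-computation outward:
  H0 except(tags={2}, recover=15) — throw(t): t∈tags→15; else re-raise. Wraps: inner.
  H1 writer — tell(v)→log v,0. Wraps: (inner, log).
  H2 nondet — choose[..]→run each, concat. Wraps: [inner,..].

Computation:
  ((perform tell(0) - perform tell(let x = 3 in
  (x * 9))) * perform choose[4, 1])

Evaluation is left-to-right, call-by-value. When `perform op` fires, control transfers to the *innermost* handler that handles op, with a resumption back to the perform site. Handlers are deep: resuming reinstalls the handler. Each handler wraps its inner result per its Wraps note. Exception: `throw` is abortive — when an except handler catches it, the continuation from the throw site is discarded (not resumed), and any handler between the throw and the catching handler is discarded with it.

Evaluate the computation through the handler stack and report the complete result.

Answer: [(0, (0, 27)), (0, (0, 27))]

Step-by-step:
tell(0) @ H1 ⇒ log+=0
tell(27) @ H1 ⇒ log+=27
choose[4, 1] @ H2
  branch[0] choose=4:
    H0 returns 0
    H1 returns (0, (0, 27))
    H2 returns [(0, (0, 27))]
  branch[1] choose=1:
    H0 returns 0
    H1 returns (0, (0, 27))
    H2 returns [(0, (0, 27))]
= [(0, (0, 27)), (0, (0, 27))]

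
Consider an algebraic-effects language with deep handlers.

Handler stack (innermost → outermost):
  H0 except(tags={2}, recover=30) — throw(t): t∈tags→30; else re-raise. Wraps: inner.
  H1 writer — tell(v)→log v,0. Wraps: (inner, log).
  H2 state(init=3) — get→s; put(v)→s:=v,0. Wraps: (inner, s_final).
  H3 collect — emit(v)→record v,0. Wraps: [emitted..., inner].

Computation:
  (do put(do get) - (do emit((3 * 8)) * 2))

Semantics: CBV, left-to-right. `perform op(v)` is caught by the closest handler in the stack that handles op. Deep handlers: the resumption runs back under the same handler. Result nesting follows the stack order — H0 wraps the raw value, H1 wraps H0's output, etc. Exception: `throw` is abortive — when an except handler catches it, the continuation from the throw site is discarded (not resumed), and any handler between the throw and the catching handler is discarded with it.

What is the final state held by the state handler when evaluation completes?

Answer: 3

Evaluation trace:
get @ H2 ⇒ 3
put(3) @ H2 ⇒ s:=3
emit(24) @ H3 ⇒ out+=24
H0 returns 0
H1 returns (0, ())
H2 returns ((0, ()), 3)
H3 returns [24, ((0, ()), 3)]
= [24, ((0, ()), 3)]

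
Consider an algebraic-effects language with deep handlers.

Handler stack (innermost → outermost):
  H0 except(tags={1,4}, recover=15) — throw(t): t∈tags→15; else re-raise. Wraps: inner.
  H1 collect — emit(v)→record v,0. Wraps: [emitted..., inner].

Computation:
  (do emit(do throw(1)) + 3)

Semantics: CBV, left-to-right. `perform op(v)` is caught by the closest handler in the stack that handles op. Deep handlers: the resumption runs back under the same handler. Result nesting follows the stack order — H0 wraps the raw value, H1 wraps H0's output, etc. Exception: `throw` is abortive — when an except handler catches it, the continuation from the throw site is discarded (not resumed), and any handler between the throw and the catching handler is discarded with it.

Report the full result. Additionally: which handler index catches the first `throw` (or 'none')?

Working:
throw(1) @ H0 caught ⇒ 15
H1 returns [15]
= [15]

Answer: [15] ; first throw caught by: H0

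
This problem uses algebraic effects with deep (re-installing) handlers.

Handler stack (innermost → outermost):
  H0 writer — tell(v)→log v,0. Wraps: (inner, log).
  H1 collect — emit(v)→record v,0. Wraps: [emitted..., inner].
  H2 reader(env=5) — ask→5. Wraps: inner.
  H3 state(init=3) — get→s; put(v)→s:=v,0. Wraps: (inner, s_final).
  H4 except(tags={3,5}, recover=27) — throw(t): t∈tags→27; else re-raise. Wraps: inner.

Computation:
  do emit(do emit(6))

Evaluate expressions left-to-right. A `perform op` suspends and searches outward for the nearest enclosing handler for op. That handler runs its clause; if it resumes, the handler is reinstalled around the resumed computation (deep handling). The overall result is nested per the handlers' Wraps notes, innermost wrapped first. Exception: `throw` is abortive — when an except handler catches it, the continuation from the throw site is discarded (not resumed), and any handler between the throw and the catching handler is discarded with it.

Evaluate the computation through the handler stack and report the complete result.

Evaluation trace:
emit(6) @ H1 ⇒ out+=6
emit(0) @ H1 ⇒ out+=0
H0 returns (0, ())
H1 returns [6, 0, (0, ())]
H2 returns [6, 0, (0, ())]
H3 returns ([6, 0, (0, ())], 3)
H4 returns ([6, 0, (0, ())], 3)
= ([6, 0, (0, ())], 3)

Answer: ([6, 0, (0, ())], 3)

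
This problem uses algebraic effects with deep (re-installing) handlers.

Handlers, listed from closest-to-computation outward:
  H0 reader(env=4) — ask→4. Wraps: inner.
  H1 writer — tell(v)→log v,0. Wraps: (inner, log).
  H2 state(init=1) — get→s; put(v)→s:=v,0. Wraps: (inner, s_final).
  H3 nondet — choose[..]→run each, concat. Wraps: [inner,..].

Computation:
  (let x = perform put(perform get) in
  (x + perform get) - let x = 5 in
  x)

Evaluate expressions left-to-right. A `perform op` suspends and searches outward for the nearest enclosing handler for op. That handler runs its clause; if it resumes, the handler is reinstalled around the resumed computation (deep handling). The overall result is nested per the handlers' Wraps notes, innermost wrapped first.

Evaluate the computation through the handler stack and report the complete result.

Answer: [((-4, ()), 1)]

Step-by-step:
get @ H2 ⇒ 1
put(1) @ H2 ⇒ s:=1
get @ H2 ⇒ 1
H0 returns -4
H1 returns (-4, ())
H2 returns ((-4, ()), 1)
H3 returns [((-4, ()), 1)]
= [((-4, ()), 1)]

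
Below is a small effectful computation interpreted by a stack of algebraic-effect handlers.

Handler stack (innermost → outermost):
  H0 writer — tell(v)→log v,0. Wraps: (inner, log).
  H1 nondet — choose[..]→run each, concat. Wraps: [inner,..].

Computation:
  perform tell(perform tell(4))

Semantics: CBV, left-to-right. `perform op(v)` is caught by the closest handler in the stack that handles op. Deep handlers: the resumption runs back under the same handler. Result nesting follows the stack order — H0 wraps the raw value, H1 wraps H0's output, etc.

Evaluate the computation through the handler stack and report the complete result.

Evaluation trace:
tell(4) @ H0 ⇒ log+=4
tell(0) @ H0 ⇒ log+=0
H0 returns (0, (4, 0))
H1 returns [(0, (4, 0))]
= [(0, (4, 0))]

Answer: [(0, (4, 0))]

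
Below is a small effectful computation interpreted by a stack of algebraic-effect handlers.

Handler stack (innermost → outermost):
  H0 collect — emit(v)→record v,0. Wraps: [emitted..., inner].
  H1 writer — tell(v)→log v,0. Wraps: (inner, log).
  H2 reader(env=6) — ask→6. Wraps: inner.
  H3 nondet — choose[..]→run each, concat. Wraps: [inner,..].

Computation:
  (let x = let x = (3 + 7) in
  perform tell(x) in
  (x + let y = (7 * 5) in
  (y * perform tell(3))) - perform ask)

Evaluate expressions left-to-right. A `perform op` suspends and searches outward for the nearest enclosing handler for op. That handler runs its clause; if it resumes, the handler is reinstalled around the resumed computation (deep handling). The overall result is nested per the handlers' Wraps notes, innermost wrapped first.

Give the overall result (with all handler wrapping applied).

Step-by-step:
tell(10) @ H1 ⇒ log+=10
tell(3) @ H1 ⇒ log+=3
ask @ H2 ⇒ 6
H0 returns [-6]
H1 returns ([-6], (10, 3))
H2 returns ([-6], (10, 3))
H3 returns [([-6], (10, 3))]
= [([-6], (10, 3))]

Answer: [([-6], (10, 3))]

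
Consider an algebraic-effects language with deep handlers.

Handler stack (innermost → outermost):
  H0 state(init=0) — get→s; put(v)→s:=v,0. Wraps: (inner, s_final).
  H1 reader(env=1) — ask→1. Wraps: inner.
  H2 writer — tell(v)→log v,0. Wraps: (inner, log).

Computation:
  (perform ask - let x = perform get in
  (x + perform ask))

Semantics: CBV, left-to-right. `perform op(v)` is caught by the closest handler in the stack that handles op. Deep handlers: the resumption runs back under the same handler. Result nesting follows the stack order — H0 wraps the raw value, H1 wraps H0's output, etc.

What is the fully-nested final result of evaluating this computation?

Evaluation trace:
ask @ H1 ⇒ 1
get @ H0 ⇒ 0
ask @ H1 ⇒ 1
H0 returns (0, 0)
H1 returns (0, 0)
H2 returns ((0, 0), ())
= ((0, 0), ())

Answer: ((0, 0), ())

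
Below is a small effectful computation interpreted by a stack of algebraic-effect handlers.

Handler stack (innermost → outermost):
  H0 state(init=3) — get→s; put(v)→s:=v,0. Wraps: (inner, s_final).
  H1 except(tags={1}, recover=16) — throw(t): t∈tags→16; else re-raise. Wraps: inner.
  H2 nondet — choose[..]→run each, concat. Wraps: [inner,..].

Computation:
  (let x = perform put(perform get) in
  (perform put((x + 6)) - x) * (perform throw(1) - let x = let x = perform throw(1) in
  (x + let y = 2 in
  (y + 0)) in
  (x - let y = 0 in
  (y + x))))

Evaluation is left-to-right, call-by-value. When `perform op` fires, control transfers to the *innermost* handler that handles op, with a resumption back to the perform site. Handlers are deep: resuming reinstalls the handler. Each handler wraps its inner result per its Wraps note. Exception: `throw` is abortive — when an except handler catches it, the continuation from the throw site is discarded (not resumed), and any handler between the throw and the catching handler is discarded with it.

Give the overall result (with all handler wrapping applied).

Working:
get @ H0 ⇒ 3
put(3) @ H0 ⇒ s:=3
put(6) @ H0 ⇒ s:=6
throw(1) @ H1 caught ⇒ 16
H2 returns [16]
= [16]

Answer: [16]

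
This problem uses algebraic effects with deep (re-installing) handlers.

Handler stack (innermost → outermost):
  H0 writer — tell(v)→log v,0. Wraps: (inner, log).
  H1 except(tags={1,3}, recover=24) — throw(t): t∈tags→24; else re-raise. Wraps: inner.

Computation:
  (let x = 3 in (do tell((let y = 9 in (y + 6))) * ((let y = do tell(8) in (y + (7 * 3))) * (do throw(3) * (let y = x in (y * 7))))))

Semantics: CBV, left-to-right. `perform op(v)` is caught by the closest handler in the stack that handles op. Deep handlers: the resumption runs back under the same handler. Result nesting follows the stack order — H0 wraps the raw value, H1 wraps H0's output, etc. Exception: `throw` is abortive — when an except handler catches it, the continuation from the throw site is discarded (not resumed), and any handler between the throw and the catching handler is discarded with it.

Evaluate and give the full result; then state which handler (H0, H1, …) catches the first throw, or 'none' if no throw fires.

Working:
tell(15) @ H0 ⇒ log+=15
tell(8) @ H0 ⇒ log+=8
throw(3) @ H1 caught ⇒ 24
= 24

Answer: 24 ; first throw caught by: H1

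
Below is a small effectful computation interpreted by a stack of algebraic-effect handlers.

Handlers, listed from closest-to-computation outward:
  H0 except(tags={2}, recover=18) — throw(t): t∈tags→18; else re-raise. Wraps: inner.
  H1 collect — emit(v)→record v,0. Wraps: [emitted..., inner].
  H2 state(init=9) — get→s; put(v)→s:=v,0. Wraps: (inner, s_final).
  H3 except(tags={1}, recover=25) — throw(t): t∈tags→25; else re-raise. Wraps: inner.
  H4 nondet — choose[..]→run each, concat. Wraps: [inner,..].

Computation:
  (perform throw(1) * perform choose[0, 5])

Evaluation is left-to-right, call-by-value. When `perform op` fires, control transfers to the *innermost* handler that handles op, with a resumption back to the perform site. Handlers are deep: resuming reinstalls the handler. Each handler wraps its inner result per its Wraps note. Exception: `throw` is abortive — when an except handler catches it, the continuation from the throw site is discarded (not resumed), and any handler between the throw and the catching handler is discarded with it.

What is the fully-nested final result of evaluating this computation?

Step-by-step:
throw(1) @ H0 re-raised
throw(1) @ H3 caught ⇒ 25
H4 returns [25]
= [25]

Answer: [25]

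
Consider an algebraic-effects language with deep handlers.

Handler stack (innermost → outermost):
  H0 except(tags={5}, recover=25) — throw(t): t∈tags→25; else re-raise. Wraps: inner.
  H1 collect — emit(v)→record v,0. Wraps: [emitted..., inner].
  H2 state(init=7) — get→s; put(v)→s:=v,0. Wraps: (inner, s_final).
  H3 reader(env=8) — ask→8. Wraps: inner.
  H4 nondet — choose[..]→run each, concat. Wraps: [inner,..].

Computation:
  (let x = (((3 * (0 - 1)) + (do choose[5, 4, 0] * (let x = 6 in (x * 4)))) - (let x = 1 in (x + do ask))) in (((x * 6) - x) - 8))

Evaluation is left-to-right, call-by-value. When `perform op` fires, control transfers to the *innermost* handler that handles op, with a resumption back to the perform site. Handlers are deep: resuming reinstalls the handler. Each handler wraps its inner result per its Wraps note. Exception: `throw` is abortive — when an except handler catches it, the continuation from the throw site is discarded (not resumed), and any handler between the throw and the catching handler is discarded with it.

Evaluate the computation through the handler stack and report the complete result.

Answer: [([532], 7), ([412], 7), ([-68], 7)]

Working:
choose[5, 4, 0] @ H4
  branch[0] choose=5:
    ask @ H3 ⇒ 8
    H0 returns 532
    H1 returns [532]
    H2 returns ([532], 7)
    H3 returns ([532], 7)
    H4 returns [([532], 7)]
  branch[1] choose=4:
    ask @ H3 ⇒ 8
    H0 returns 412
    H1 returns [412]
    H2 returns ([412], 7)
    H3 returns ([412], 7)
    H4 returns [([412], 7)]
  branch[2] choose=0:
    ask @ H3 ⇒ 8
    H0 returns -68
    H1 returns [-68]
    H2 returns ([-68], 7)
    H3 returns ([-68], 7)
    H4 returns [([-68], 7)]
= [([532], 7), ([412], 7), ([-68], 7)]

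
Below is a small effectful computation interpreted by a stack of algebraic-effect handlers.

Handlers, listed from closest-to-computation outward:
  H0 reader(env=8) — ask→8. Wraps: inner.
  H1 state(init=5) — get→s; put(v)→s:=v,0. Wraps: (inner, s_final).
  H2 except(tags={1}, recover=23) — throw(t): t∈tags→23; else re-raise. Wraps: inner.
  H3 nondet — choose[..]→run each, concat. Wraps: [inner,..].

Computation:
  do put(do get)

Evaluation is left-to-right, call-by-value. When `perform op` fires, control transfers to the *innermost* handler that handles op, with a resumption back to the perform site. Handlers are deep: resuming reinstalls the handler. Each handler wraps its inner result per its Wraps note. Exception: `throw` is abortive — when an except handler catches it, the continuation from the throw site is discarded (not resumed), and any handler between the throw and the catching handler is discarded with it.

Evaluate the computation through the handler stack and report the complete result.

Answer: [(0, 5)]

Step-by-step:
get @ H1 ⇒ 5
put(5) @ H1 ⇒ s:=5
H0 returns 0
H1 returns (0, 5)
H2 returns (0, 5)
H3 returns [(0, 5)]
= [(0, 5)]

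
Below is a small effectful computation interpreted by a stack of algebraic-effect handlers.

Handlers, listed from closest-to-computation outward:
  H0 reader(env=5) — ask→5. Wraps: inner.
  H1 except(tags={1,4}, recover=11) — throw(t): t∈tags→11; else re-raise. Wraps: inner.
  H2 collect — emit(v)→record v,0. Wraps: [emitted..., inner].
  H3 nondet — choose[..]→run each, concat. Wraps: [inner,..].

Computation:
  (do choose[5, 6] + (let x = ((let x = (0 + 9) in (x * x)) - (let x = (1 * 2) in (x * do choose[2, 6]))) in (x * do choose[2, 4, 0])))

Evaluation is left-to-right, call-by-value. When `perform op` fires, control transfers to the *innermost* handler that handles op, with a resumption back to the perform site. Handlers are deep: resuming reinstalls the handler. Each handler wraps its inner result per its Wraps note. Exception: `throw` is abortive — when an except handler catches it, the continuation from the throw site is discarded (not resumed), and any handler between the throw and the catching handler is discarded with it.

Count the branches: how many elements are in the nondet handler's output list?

Evaluation trace:
choose[5, 6] @ H3
  branch[0] choose=5:
    choose[2, 6] @ H3
      branch[0] choose=2:
        choose[2, 4, 0] @ H3
          branch[0] choose=2:
            H0 returns 159
            H1 returns 159
            H2 returns [159]
            H3 returns [[159]]
          branch[1] choose=4:
            H0 returns 313
            H1 returns 313
            H2 returns [313]
            H3 returns [[313]]
          branch[2] choose=0:
            H0 returns 5
            H1 returns 5
            H2 returns [5]
            H3 returns [[5]]
      branch[1] choose=6:
        choose[2, 4, 0] @ H3
          branch[0] choose=2:
            H0 returns 143
            H1 returns 143
            H2 returns [143]
            H3 returns [[143]]
          branch[1] choose=4:
            H0 returns 281
            H1 returns 281
            H2 returns [281]
            H3 returns [[281]]
          branch[2] choose=0:
            H0 returns 5
            H1 returns 5
            H2 returns [5]
            H3 returns [[5]]
  branch[1] choose=6:
    choose[2, 6] @ H3
      branch[0] choose=2:
        choose[2, 4, 0] @ H3
          branch[0] choose=2:
            H0 returns 160
            H1 returns 160
            H2 returns [160]
            H3 returns [[160]]
          branch[1] choose=4:
            H0 returns 314
            H1 returns 314
            H2 returns [314]
            H3 returns [[314]]
          branch[2] choose=0:
            H0 returns 6
            H1 returns 6
            H2 returns [6]
            H3 returns [[6]]
      branch[1] choose=6:
        choose[2, 4, 0] @ H3
          branch[0] choose=2:
            H0 returns 144
            H1 returns 144
            H2 returns [144]
            H3 returns [[144]]
          branch[1] choose=4:
            H0 returns 282
            H1 returns 282
            H2 returns [282]
            H3 returns [[282]]
          branch[2] choose=0:
            H0 returns 6
            H1 returns 6
            H2 returns [6]
            H3 returns [[6]]
= [[159], [313], [5], [143], [281], [5], [160], [314], [6], [144], [282], [6]]

Answer: 12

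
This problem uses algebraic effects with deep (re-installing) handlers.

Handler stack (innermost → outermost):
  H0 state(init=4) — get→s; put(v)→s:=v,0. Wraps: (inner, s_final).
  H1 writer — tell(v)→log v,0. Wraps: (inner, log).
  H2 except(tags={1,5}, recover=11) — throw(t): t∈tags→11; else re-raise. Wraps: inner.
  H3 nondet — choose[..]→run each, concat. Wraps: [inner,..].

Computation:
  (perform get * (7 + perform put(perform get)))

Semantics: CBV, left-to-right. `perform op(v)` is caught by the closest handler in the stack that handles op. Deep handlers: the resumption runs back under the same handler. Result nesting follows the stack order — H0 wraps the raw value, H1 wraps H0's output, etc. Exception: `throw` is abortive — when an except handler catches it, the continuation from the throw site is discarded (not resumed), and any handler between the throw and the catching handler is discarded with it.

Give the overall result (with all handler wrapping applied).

Step-by-step:
get @ H0 ⇒ 4
get @ H0 ⇒ 4
put(4) @ H0 ⇒ s:=4
H0 returns (28, 4)
H1 returns ((28, 4), ())
H2 returns ((28, 4), ())
H3 returns [((28, 4), ())]
= [((28, 4), ())]

Answer: [((28, 4), ())]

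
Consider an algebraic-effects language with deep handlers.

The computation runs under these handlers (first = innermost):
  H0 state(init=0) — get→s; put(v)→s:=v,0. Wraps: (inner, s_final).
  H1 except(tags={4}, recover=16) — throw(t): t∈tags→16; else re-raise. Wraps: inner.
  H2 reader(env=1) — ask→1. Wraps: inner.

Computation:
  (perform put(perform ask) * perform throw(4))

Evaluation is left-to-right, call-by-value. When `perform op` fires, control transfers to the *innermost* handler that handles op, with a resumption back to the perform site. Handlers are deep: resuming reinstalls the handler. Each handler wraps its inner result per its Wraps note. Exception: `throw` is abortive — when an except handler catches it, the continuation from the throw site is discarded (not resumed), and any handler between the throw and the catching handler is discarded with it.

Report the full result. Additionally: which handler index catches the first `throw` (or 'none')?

Working:
ask @ H2 ⇒ 1
put(1) @ H0 ⇒ s:=1
throw(4) @ H1 caught ⇒ 16
H2 returns 16
= 16

Answer: 16 ; first throw caught by: H1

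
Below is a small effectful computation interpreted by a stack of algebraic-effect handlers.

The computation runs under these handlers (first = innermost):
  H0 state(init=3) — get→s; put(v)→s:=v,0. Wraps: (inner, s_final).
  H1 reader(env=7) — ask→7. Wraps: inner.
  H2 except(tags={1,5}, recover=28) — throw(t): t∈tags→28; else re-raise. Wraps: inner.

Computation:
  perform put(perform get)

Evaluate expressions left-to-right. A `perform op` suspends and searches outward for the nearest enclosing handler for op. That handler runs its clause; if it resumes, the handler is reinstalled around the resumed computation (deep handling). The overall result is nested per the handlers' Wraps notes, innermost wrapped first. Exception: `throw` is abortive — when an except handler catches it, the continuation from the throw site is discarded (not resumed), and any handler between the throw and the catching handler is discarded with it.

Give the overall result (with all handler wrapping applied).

Step-by-step:
get @ H0 ⇒ 3
put(3) @ H0 ⇒ s:=3
H0 returns (0, 3)
H1 returns (0, 3)
H2 returns (0, 3)
= (0, 3)

Answer: (0, 3)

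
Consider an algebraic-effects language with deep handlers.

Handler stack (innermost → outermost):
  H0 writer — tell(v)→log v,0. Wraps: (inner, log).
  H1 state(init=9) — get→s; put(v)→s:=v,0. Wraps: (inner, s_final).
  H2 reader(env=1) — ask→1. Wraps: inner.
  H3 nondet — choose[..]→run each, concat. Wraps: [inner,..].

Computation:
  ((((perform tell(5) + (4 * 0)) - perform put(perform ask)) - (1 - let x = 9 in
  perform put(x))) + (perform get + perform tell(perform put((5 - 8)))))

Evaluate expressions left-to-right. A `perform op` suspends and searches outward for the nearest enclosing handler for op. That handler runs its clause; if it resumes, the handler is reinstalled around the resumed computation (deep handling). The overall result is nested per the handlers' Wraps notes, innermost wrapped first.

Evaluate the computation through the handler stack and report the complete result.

Answer: [((8, (5, 0)), -3)]

Evaluation trace:
tell(5) @ H0 ⇒ log+=5
ask @ H2 ⇒ 1
put(1) @ H1 ⇒ s:=1
put(9) @ H1 ⇒ s:=9
get @ H1 ⇒ 9
put(-3) @ H1 ⇒ s:=-3
tell(0) @ H0 ⇒ log+=0
H0 returns (8, (5, 0))
H1 returns ((8, (5, 0)), -3)
H2 returns ((8, (5, 0)), -3)
H3 returns [((8, (5, 0)), -3)]
= [((8, (5, 0)), -3)]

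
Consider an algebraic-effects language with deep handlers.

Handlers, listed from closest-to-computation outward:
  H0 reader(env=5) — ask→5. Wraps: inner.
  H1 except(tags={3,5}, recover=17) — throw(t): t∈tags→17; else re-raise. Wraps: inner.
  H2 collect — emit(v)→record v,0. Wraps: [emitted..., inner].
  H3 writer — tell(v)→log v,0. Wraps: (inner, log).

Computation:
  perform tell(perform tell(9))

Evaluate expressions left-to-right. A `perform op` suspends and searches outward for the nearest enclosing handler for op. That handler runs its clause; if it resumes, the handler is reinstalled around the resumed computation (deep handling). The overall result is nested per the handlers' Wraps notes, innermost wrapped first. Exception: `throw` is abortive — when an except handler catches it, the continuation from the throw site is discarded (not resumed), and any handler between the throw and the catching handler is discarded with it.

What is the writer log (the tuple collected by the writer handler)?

Evaluation trace:
tell(9) @ H3 ⇒ log+=9
tell(0) @ H3 ⇒ log+=0
H0 returns 0
H1 returns 0
H2 returns [0]
H3 returns ([0], (9, 0))
= ([0], (9, 0))

Answer: (9, 0)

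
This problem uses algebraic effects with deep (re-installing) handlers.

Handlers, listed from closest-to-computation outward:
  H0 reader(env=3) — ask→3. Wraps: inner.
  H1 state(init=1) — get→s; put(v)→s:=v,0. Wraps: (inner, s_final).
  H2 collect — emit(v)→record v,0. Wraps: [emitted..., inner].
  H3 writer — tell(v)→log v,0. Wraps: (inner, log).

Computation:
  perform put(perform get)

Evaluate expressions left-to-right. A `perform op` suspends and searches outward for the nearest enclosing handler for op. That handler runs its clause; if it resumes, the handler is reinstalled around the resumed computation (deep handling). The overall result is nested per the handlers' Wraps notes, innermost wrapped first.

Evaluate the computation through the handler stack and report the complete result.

Evaluation trace:
get @ H1 ⇒ 1
put(1) @ H1 ⇒ s:=1
H0 returns 0
H1 returns (0, 1)
H2 returns [(0, 1)]
H3 returns ([(0, 1)], ())
= ([(0, 1)], ())

Answer: ([(0, 1)], ())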